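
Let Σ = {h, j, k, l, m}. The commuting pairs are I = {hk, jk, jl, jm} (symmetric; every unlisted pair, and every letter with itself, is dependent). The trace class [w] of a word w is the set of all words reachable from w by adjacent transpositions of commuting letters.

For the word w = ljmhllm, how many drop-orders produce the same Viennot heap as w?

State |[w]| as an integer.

drop 0:l onto floor
drop 1:j onto floor
drop 2:m onto {0:l}
drop 3:h onto {1:j, 2:m}
drop 4:l onto {3:h}
drop 5:l onto {4:l}
drop 6:m onto {5:l}
ground layer = {0:l, 1:j}
drop-orders for the pieces not yet dropped (sum over which currently-grounded one goes next):
  1 to go: {6} 1
  2 to go: {5,6} 1
  3 to go: {4,5,6} 1
  4 to go: {3,4,5,6} 1
  5 to go: {1,3,4,5,6} 1  {2,3,4,5,6} 1
  if 0:l drops first: 2 orders
  if 1:j drops first: 1 orders
heap linearizations: 3

3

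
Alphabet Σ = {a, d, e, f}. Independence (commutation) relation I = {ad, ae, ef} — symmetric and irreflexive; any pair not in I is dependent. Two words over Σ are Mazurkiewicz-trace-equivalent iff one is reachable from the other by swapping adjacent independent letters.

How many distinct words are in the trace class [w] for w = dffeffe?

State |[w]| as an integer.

15

0(d) covers ∅
1(f) covers 0:d
2(f) covers 1:f
3(e) covers 0:d
4(f) covers 2:f
5(f) covers 4:f
6(e) covers 3:e
floor of heap: 0:d
completions by unplaced set U, small U first (add the entries for U minus each lowest piece of U):
  |U|=1: {5}:1  {6}:1
  |U|=2: {3,6}:1  {4,5}:1  {5,6}:2
  |U|=3: {2,4,5}:1  {3,5,6}:3  {4,5,6}:3
  |U|=4: {1,2,4,5}:1  {2,4,5,6}:4  {3,4,5,6}:6
  |U|=5: {1,2,4,5,6}:5  {2,3,4,5,6}:10
  start at 0(d): 15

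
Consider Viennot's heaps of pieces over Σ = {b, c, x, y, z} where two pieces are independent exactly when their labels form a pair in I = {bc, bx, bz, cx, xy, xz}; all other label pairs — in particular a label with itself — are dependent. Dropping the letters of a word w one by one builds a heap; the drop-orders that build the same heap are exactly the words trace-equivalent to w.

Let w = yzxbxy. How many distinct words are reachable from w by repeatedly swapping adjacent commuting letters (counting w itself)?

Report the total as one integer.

30

0(y) covers ∅
1(z) covers 0:y
2(x) covers ∅
3(b) covers 0:y
4(x) covers 2:x
5(y) covers 1:z, 3:b
floor of heap: 0:y, 2:x
completions by unplaced set U, small U first (add the entries for U minus each lowest piece of U):
  |U|=1: {4}:1  {5}:1
  |U|=2: {1,5}:1  {2,4}:1  {3,5}:1  {4,5}:2
  |U|=3: {1,3,5}:2  {1,4,5}:3  {2,4,5}:3  {3,4,5}:3
  |U|=4: {0,1,3,5}:2  {1,2,4,5}:6  {1,3,4,5}:8  {2,3,4,5}:6
  start at 0(y): 20
  start at 2(x): 10
sum over floor = 30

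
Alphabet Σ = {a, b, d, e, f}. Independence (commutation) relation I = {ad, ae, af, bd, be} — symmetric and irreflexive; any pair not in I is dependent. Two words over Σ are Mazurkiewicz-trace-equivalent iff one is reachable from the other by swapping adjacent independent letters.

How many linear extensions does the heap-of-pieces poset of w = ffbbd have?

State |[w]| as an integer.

drop 0:f onto floor
drop 1:f onto {0:f}
drop 2:b onto {1:f}
drop 3:b onto {2:b}
drop 4:d onto {1:f}
ground layer = {0:f}
drop-orders for the pieces not yet dropped (sum over which currently-grounded one goes next):
  1 to go: {3} 1  {4} 1
  2 to go: {2,3} 1  {3,4} 2
  3 to go: {2,3,4} 3
  if 0:f drops first: 3 orders

3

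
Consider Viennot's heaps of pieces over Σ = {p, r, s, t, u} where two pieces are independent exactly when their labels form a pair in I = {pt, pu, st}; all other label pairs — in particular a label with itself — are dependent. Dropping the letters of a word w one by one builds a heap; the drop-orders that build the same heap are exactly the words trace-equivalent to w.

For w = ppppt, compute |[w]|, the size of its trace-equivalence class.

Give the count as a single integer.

#0=p has no predecessor
#1=p depends on [0:p]
#2=p depends on [1:p]
#3=p depends on [2:p]
#4=t has no predecessor
sources: [0:p, 4:t]
N(rest) = Σ N(rest − s) over sources s of rest; N(one piece) = 1:
  size 1 → [3]=1  [4]=1
  size 2 → [2,3]=1  [3,4]=2
  size 3 → [1,2,3]=1  [2,3,4]=3
  first=0(p) contributes 4
  first=4(t) contributes 1
|[w]| = 5

5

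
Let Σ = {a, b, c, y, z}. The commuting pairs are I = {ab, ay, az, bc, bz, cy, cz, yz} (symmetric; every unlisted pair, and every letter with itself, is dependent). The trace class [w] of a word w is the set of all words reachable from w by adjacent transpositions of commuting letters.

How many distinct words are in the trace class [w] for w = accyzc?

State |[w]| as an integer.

30

drop 0:a onto floor
drop 1:c onto {0:a}
drop 2:c onto {1:c}
drop 3:y onto floor
drop 4:z onto floor
drop 5:c onto {2:c}
ground layer = {0:a, 3:y, 4:z}
drop-orders for the pieces not yet dropped (sum over which currently-grounded one goes next):
  1 to go: {3} 1  {4} 1  {5} 1
  2 to go: {2,5} 1  {3,4} 2  {3,5} 2  {4,5} 2
  3 to go: {1,2,5} 1  {2,3,5} 3  {2,4,5} 3  {3,4,5} 6
  4 to go: {0,1,2,5} 1  {1,2,3,5} 4  {1,2,4,5} 4  {2,3,4,5} 12
  if 0:a drops first: 20 orders
  if 3:y drops first: 5 orders
  if 4:z drops first: 5 orders
heap linearizations: 30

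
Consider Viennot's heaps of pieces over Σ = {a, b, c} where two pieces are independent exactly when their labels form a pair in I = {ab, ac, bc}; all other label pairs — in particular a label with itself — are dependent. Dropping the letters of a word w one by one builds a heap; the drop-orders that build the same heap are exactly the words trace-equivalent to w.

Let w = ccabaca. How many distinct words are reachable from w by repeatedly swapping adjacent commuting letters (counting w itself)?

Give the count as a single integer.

140

0(c) covers ∅
1(c) covers 0:c
2(a) covers ∅
3(b) covers ∅
4(a) covers 2:a
5(c) covers 1:c
6(a) covers 4:a
floor of heap: 0:c, 2:a, 3:b
completions by unplaced set U, small U first (add the entries for U minus each lowest piece of U):
  |U|=1: {3}:1  {5}:1  {6}:1
  |U|=2: {1,5}:1  {3,5}:2  {3,6}:2  {4,6}:1  {5,6}:2
  |U|=3: {0,1,5}:1  {1,3,5}:3  {1,5,6}:3  {2,4,6}:1  {3,4,6}:3  {3,5,6}:6  {4,5,6}:3
  |U|=4: {0,1,3,5}:4  {0,1,5,6}:4  {1,3,5,6}:12  {1,4,5,6}:6  {2,3,4,6}:4  {2,4,5,6}:4  {3,4,5,6}:12
  |U|=5: {0,1,3,5,6}:20  {0,1,4,5,6}:10  {1,2,4,5,6}:10  {1,3,4,5,6}:30  {2,3,4,5,6}:20
  start at 0(c): 60
  start at 2(a): 60
  start at 3(b): 20
sum over floor = 140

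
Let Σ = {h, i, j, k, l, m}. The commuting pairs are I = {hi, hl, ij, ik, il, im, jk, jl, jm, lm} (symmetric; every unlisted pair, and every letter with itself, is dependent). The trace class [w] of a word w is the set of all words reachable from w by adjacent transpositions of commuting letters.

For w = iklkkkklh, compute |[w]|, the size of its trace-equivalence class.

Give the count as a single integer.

piece 0:i — minimal
piece 1:k — minimal
piece 2:l rests on {1:k}
piece 3:k rests on {2:l}
piece 4:k rests on {3:k}
piece 5:k rests on {4:k}
piece 6:k rests on {5:k}
piece 7:l rests on {6:k}
piece 8:h rests on {6:k}
minimal pieces: {0:i, 1:k}
ways to finish when only these pieces remain (= sum over removing one remaining piece with nothing left below it):
  1 left: {0}→1  {7}→1  {8}→1
  2 left: {0,7}→2  {0,8}→2  {7,8}→2
  3 left: {0,7,8}→6  {6,7,8}→2
  4 left: {0,6,7,8}→8  {5,6,7,8}→2
  5 left: {0,5,6,7,8}→10  {4,5,6,7,8}→2
  6 left: {0,4,5,6,7,8}→12  {3,4,5,6,7,8}→2
  7 left: {0,3,4,5,6,7,8}→14  {2,3,4,5,6,7,8}→2
  placing 0:i first → 2 extensions
  placing 1:k first → 16 extensions
total linear extensions = 18

18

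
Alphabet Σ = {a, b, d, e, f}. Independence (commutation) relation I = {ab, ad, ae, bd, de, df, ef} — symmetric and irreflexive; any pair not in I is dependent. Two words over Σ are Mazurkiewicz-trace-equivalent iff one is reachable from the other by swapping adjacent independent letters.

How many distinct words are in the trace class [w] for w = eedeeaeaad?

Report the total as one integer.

0(e) covers ∅
1(e) covers 0:e
2(d) covers ∅
3(e) covers 1:e
4(e) covers 3:e
5(a) covers ∅
6(e) covers 4:e
7(a) covers 5:a
8(a) covers 7:a
9(d) covers 2:d
floor of heap: 0:e, 2:d, 5:a
completions by unplaced set U, small U first (add the entries for U minus each lowest piece of U):
  |U|=1: {6}:1  {8}:1  {9}:1
  |U|=2: {2,9}:1  {4,6}:1  {6,8}:2  {6,9}:2  {7,8}:1  {8,9}:2
  |U|=3: {2,6,9}:3  {2,8,9}:3  {3,4,6}:1  {4,6,8}:3  {4,6,9}:3  {5,7,8}:1  {6,7,8}:3  {6,8,9}:6  {7,8,9}:3
  |U|=4: {1,3,4,6}:1  {2,4,6,9}:6  {2,6,8,9}:12  {2,7,8,9}:6  {3,4,6,8}:4  {3,4,6,9}:4  {4,6,7,8}:6  {4,6,8,9}:12  {5,6,7,8}:4  {5,7,8,9}:4  {6,7,8,9}:12
  |U|=5: {0,1,3,4,6}:1  {1,3,4,6,8}:5  {1,3,4,6,9}:5  {2,3,4,6,9}:10  {2,4,6,8,9}:30  {2,5,7,8,9}:10  {2,6,7,8,9}:30  {3,4,6,7,8}:10  {3,4,6,8,9}:20  {4,5,6,7,8}:10  {4,6,7,8,9}:30  {5,6,7,8,9}:20
  |U|=6: {0,1,3,4,6,8}:6  {0,1,3,4,6,9}:6  {1,2,3,4,6,9}:15  {1,3,4,6,7,8}:15  {1,3,4,6,8,9}:30  {2,3,4,6,8,9}:60  {2,4,6,7,8,9}:90  {2,5,6,7,8,9}:60  {3,4,5,6,7,8}:20  {3,4,6,7,8,9}:60  {4,5,6,7,8,9}:60
  |U|=7: {0,1,2,3,4,6,9}:21  {0,1,3,4,6,7,8}:21  {0,1,3,4,6,8,9}:42  {1,2,3,4,6,8,9}:105  {1,3,4,5,6,7,8}:35  {1,3,4,6,7,8,9}:105  {2,3,4,6,7,8,9}:210  {2,4,5,6,7,8,9}:210  {3,4,5,6,7,8,9}:140
  |U|=8: {0,1,2,3,4,6,8,9}:168  {0,1,3,4,5,6,7,8}:56  {0,1,3,4,6,7,8,9}:168  {1,2,3,4,6,7,8,9}:420  {1,3,4,5,6,7,8,9}:280  {2,3,4,5,6,7,8,9}:560
  start at 0(e): 1260
  start at 2(d): 504
  start at 5(a): 756
sum over floor = 2520

2520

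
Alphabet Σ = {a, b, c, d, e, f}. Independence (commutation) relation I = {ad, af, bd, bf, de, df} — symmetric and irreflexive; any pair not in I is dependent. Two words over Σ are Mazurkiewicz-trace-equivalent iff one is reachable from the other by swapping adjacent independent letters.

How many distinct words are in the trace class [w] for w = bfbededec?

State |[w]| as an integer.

84

#0=b has no predecessor
#1=f has no predecessor
#2=b depends on [0:b]
#3=e depends on [1:f, 2:b]
#4=d has no predecessor
#5=e depends on [3:e]
#6=d depends on [4:d]
#7=e depends on [5:e]
#8=c depends on [6:d, 7:e]
sources: [0:b, 1:f, 4:d]
N(rest) = Σ N(rest − s) over sources s of rest; N(one piece) = 1:
  size 1 → [8]=1
  size 2 → [6,8]=1  [7,8]=1
  size 3 → [4,6,8]=1  [5,7,8]=1  [6,7,8]=2
  size 4 → [3,5,7,8]=1  [4,6,7,8]=3  [5,6,7,8]=3
  size 5 → [1,3,5,7,8]=1  [2,3,5,7,8]=1  [3,5,6,7,8]=4  [4,5,6,7,8]=6
  size 6 → [0,2,3,5,7,8]=1  [1,2,3,5,7,8]=2  [1,3,5,6,7,8]=5  [2,3,5,6,7,8]=5  [3,4,5,6,7,8]=10
  size 7 → [0,1,2,3,5,7,8]=3  [0,2,3,5,6,7,8]=6  [1,2,3,5,6,7,8]=12  [1,3,4,5,6,7,8]=15  [2,3,4,5,6,7,8]=15
  first=0(b) contributes 42
  first=1(f) contributes 21
  first=4(d) contributes 21
|[w]| = 84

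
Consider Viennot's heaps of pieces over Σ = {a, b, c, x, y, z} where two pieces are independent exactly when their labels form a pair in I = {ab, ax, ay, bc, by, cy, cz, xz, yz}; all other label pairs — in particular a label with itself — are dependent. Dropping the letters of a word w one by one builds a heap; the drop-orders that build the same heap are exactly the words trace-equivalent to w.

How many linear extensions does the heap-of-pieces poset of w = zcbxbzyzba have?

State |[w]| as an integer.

#0=z has no predecessor
#1=c has no predecessor
#2=b depends on [0:z]
#3=x depends on [1:c, 2:b]
#4=b depends on [3:x]
#5=z depends on [4:b]
#6=y depends on [3:x]
#7=z depends on [5:z]
#8=b depends on [7:z]
#9=a depends on [7:z]
sources: [0:z, 1:c]
N(rest) = Σ N(rest − s) over sources s of rest; N(one piece) = 1:
  size 1 → [6]=1  [8]=1  [9]=1
  size 2 → [6,8]=2  [6,9]=2  [8,9]=2
  size 3 → [6,8,9]=6  [7,8,9]=2
  size 4 → [5,7,8,9]=2  [6,7,8,9]=8
  size 5 → [4,5,7,8,9]=2  [5,6,7,8,9]=10
  size 6 → [4,5,6,7,8,9]=12
  size 7 → [3,4,5,6,7,8,9]=12
  size 8 → [1,3,4,5,6,7,8,9]=12  [2,3,4,5,6,7,8,9]=12
  first=0(z) contributes 24
  first=1(c) contributes 12
|[w]| = 36

36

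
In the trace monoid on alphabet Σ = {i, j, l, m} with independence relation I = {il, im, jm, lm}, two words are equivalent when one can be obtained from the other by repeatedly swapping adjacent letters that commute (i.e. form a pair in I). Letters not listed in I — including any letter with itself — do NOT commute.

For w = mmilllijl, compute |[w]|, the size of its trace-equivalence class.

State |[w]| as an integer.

piece 0:m — minimal
piece 1:m rests on {0:m}
piece 2:i — minimal
piece 3:l — minimal
piece 4:l rests on {3:l}
piece 5:l rests on {4:l}
piece 6:i rests on {2:i}
piece 7:j rests on {5:l, 6:i}
piece 8:l rests on {7:j}
minimal pieces: {0:m, 2:i, 3:l}
ways to finish when only these pieces remain (= sum over removing one remaining piece with nothing left below it):
  1 left: {1}→1  {8}→1
  2 left: {0,1}→1  {1,8}→2  {7,8}→1
  3 left: {0,1,8}→3  {1,7,8}→3  {5,7,8}→1  {6,7,8}→1
  4 left: {0,1,7,8}→6  {1,5,7,8}→4  {1,6,7,8}→4  {2,6,7,8}→1  {4,5,7,8}→1  {5,6,7,8}→2
  5 left: {0,1,5,7,8}→10  {0,1,6,7,8}→10  {1,2,6,7,8}→5  {1,4,5,7,8}→5  {1,5,6,7,8}→10  {2,5,6,7,8}→3  {3,4,5,7,8}→1  {4,5,6,7,8}→3
  6 left: {0,1,2,6,7,8}→15  {0,1,4,5,7,8}→15  {0,1,5,6,7,8}→30  {1,2,5,6,7,8}→18  {1,3,4,5,7,8}→6  {1,4,5,6,7,8}→18  {2,4,5,6,7,8}→6  {3,4,5,6,7,8}→4
  7 left: {0,1,2,5,6,7,8}→63  {0,1,3,4,5,7,8}→21  {0,1,4,5,6,7,8}→63  {1,2,4,5,6,7,8}→42  {1,3,4,5,6,7,8}→28  {2,3,4,5,6,7,8}→10
  placing 0:m first → 80 extensions
  placing 2:i first → 112 extensions
  placing 3:l first → 168 extensions
total linear extensions = 360

360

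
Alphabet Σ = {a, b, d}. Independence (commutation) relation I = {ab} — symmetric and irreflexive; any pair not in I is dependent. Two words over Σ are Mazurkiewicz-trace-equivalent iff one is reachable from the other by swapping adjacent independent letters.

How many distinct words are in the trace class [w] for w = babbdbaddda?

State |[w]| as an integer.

0(b) covers ∅
1(a) covers ∅
2(b) covers 0:b
3(b) covers 2:b
4(d) covers 1:a, 3:b
5(b) covers 4:d
6(a) covers 4:d
7(d) covers 5:b, 6:a
8(d) covers 7:d
9(d) covers 8:d
10(a) covers 9:d
floor of heap: 0:b, 1:a
completions by unplaced set U, small U first (add the entries for U minus each lowest piece of U):
  |U|=1: {10}:1
  |U|=2: {9,10}:1
  |U|=3: {8,9,10}:1
  |U|=4: {7,8,9,10}:1
  |U|=5: {5,7,8,9,10}:1  {6,7,8,9,10}:1
  |U|=6: {5,6,7,8,9,10}:2
  |U|=7: {4,5,6,7,8,9,10}:2
  |U|=8: {1,4,5,6,7,8,9,10}:2  {3,4,5,6,7,8,9,10}:2
  |U|=9: {1,3,4,5,6,7,8,9,10}:4  {2,3,4,5,6,7,8,9,10}:2
  start at 0(b): 6
  start at 1(a): 2
sum over floor = 8

8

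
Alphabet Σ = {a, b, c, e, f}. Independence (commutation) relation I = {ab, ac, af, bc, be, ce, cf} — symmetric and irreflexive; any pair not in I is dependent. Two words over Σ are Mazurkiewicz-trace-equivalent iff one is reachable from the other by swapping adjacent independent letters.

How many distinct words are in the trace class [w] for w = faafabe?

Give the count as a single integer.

30

0(f) covers ∅
1(a) covers ∅
2(a) covers 1:a
3(f) covers 0:f
4(a) covers 2:a
5(b) covers 3:f
6(e) covers 3:f, 4:a
floor of heap: 0:f, 1:a
completions by unplaced set U, small U first (add the entries for U minus each lowest piece of U):
  |U|=1: {5}:1  {6}:1
  |U|=2: {4,6}:1  {5,6}:2
  |U|=3: {2,4,6}:1  {3,5,6}:2  {4,5,6}:3
  |U|=4: {0,3,5,6}:2  {1,2,4,6}:1  {2,4,5,6}:4  {3,4,5,6}:5
  |U|=5: {0,3,4,5,6}:7  {1,2,4,5,6}:5  {2,3,4,5,6}:9
  start at 0(f): 14
  start at 1(a): 16
sum over floor = 30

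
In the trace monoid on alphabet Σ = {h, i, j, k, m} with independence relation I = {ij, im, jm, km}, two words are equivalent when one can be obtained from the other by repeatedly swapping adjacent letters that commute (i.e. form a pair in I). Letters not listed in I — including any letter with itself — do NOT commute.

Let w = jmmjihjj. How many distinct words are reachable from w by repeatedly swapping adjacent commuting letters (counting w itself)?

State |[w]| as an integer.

30

piece 0:j — minimal
piece 1:m — minimal
piece 2:m rests on {1:m}
piece 3:j rests on {0:j}
piece 4:i — minimal
piece 5:h rests on {2:m, 3:j, 4:i}
piece 6:j rests on {5:h}
piece 7:j rests on {6:j}
minimal pieces: {0:j, 1:m, 4:i}
ways to finish when only these pieces remain (= sum over removing one remaining piece with nothing left below it):
  1 left: {7}→1
  2 left: {6,7}→1
  3 left: {5,6,7}→1
  4 left: {2,5,6,7}→1  {3,5,6,7}→1  {4,5,6,7}→1
  5 left: {0,3,5,6,7}→1  {1,2,5,6,7}→1  {2,3,5,6,7}→2  {2,4,5,6,7}→2  {3,4,5,6,7}→2
  6 left: {0,2,3,5,6,7}→3  {0,3,4,5,6,7}→3  {1,2,3,5,6,7}→3  {1,2,4,5,6,7}→3  {2,3,4,5,6,7}→6
  placing 0:j first → 12 extensions
  placing 1:m first → 12 extensions
  placing 4:i first → 6 extensions
total linear extensions = 30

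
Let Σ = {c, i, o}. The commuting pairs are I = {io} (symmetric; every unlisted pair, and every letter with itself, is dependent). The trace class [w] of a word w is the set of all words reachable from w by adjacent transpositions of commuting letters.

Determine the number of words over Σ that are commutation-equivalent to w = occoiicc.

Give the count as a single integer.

3

drop 0:o onto floor
drop 1:c onto {0:o}
drop 2:c onto {1:c}
drop 3:o onto {2:c}
drop 4:i onto {2:c}
drop 5:i onto {4:i}
drop 6:c onto {3:o, 5:i}
drop 7:c onto {6:c}
ground layer = {0:o}
drop-orders for the pieces not yet dropped (sum over which currently-grounded one goes next):
  1 to go: {7} 1
  2 to go: {6,7} 1
  3 to go: {3,6,7} 1  {5,6,7} 1
  4 to go: {3,5,6,7} 2  {4,5,6,7} 1
  5 to go: {3,4,5,6,7} 3
  6 to go: {2,3,4,5,6,7} 3
  if 0:o drops first: 3 orders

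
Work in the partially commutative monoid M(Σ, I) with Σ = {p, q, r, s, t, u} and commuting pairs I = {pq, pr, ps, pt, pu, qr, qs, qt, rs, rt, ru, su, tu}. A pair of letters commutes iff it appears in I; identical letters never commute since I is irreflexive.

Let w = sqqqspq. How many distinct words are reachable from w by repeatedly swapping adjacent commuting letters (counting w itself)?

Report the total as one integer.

105

drop 0:s onto floor
drop 1:q onto floor
drop 2:q onto {1:q}
drop 3:q onto {2:q}
drop 4:s onto {0:s}
drop 5:p onto floor
drop 6:q onto {3:q}
ground layer = {0:s, 1:q, 5:p}
drop-orders for the pieces not yet dropped (sum over which currently-grounded one goes next):
  1 to go: {4} 1  {5} 1  {6} 1
  2 to go: {0,4} 1  {3,6} 1  {4,5} 2  {4,6} 2  {5,6} 2
  3 to go: {0,4,5} 3  {0,4,6} 3  {2,3,6} 1  {3,4,6} 3  {3,5,6} 3  {4,5,6} 6
  4 to go: {0,3,4,6} 6  {0,4,5,6} 12  {1,2,3,6} 1  {2,3,4,6} 4  {2,3,5,6} 4  {3,4,5,6} 12
  5 to go: {0,2,3,4,6} 10  {0,3,4,5,6} 30  {1,2,3,4,6} 5  {1,2,3,5,6} 5  {2,3,4,5,6} 20
  if 0:s drops first: 30 orders
  if 1:q drops first: 60 orders
  if 5:p drops first: 15 orders
heap linearizations: 105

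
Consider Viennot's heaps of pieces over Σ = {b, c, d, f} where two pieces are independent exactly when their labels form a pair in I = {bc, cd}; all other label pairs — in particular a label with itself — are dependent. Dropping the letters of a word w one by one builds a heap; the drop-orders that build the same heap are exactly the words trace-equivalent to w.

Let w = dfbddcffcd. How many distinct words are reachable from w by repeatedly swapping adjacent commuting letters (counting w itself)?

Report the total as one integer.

#0=d has no predecessor
#1=f depends on [0:d]
#2=b depends on [1:f]
#3=d depends on [2:b]
#4=d depends on [3:d]
#5=c depends on [1:f]
#6=f depends on [4:d, 5:c]
#7=f depends on [6:f]
#8=c depends on [7:f]
#9=d depends on [7:f]
sources: [0:d]
N(rest) = Σ N(rest − s) over sources s of rest; N(one piece) = 1:
  size 1 → [8]=1  [9]=1
  size 2 → [8,9]=2
  size 3 → [7,8,9]=2
  size 4 → [6,7,8,9]=2
  size 5 → [4,6,7,8,9]=2  [5,6,7,8,9]=2
  size 6 → [3,4,6,7,8,9]=2  [4,5,6,7,8,9]=4
  size 7 → [2,3,4,6,7,8,9]=2  [3,4,5,6,7,8,9]=6
  size 8 → [2,3,4,5,6,7,8,9]=8
  first=0(d) contributes 8

8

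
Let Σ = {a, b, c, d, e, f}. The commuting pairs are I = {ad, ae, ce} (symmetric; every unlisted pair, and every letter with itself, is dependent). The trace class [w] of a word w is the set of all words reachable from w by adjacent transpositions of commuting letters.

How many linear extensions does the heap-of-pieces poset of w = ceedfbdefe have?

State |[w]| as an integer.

0(c) covers ∅
1(e) covers ∅
2(e) covers 1:e
3(d) covers 0:c, 2:e
4(f) covers 3:d
5(b) covers 4:f
6(d) covers 5:b
7(e) covers 6:d
8(f) covers 7:e
9(e) covers 8:f
floor of heap: 0:c, 1:e
completions by unplaced set U, small U first (add the entries for U minus each lowest piece of U):
  |U|=1: {9}:1
  |U|=2: {8,9}:1
  |U|=3: {7,8,9}:1
  |U|=4: {6,7,8,9}:1
  |U|=5: {5,6,7,8,9}:1
  |U|=6: {4,5,6,7,8,9}:1
  |U|=7: {3,4,5,6,7,8,9}:1
  |U|=8: {0,3,4,5,6,7,8,9}:1  {2,3,4,5,6,7,8,9}:1
  start at 0(c): 1
  start at 1(e): 2
sum over floor = 3

3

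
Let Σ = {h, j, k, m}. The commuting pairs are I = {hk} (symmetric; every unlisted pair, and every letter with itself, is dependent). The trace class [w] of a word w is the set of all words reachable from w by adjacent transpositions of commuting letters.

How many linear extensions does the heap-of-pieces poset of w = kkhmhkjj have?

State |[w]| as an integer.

6

drop 0:k onto floor
drop 1:k onto {0:k}
drop 2:h onto floor
drop 3:m onto {1:k, 2:h}
drop 4:h onto {3:m}
drop 5:k onto {3:m}
drop 6:j onto {4:h, 5:k}
drop 7:j onto {6:j}
ground layer = {0:k, 2:h}
drop-orders for the pieces not yet dropped (sum over which currently-grounded one goes next):
  1 to go: {7} 1
  2 to go: {6,7} 1
  3 to go: {4,6,7} 1  {5,6,7} 1
  4 to go: {4,5,6,7} 2
  5 to go: {3,4,5,6,7} 2
  6 to go: {1,3,4,5,6,7} 2  {2,3,4,5,6,7} 2
  if 0:k drops first: 4 orders
  if 2:h drops first: 2 orders
heap linearizations: 6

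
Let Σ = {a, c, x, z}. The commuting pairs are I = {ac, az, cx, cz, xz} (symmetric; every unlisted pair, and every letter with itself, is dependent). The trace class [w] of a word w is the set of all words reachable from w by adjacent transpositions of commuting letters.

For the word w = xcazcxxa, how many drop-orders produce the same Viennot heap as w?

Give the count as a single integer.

#0=x has no predecessor
#1=c has no predecessor
#2=a depends on [0:x]
#3=z has no predecessor
#4=c depends on [1:c]
#5=x depends on [2:a]
#6=x depends on [5:x]
#7=a depends on [6:x]
sources: [0:x, 1:c, 3:z]
N(rest) = Σ N(rest − s) over sources s of rest; N(one piece) = 1:
  size 1 → [3]=1  [4]=1  [7]=1
  size 2 → [1,4]=1  [3,4]=2  [3,7]=2  [4,7]=2  [6,7]=1
  size 3 → [1,3,4]=3  [1,4,7]=3  [3,4,7]=6  [3,6,7]=3  [4,6,7]=3  [5,6,7]=1
  size 4 → [1,3,4,7]=12  [1,4,6,7]=6  [2,5,6,7]=1  [3,4,6,7]=12  [3,5,6,7]=4  [4,5,6,7]=4
  size 5 → [0,2,5,6,7]=1  [1,3,4,6,7]=30  [1,4,5,6,7]=10  [2,3,5,6,7]=5  [2,4,5,6,7]=5  [3,4,5,6,7]=20
  size 6 → [0,2,3,5,6,7]=6  [0,2,4,5,6,7]=6  [1,2,4,5,6,7]=15  [1,3,4,5,6,7]=60  [2,3,4,5,6,7]=30
  first=0(x) contributes 105
  first=1(c) contributes 42
  first=3(z) contributes 21
|[w]| = 168

168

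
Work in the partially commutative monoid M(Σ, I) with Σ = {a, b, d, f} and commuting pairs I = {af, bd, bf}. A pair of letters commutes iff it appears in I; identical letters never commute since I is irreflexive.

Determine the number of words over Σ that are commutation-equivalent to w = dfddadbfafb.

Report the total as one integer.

16

#0=d has no predecessor
#1=f depends on [0:d]
#2=d depends on [1:f]
#3=d depends on [2:d]
#4=a depends on [3:d]
#5=d depends on [4:a]
#6=b depends on [4:a]
#7=f depends on [5:d]
#8=a depends on [5:d, 6:b]
#9=f depends on [7:f]
#10=b depends on [8:a]
sources: [0:d]
N(rest) = Σ N(rest − s) over sources s of rest; N(one piece) = 1:
  size 1 → [9]=1  [10]=1
  size 2 → [7,9]=1  [8,10]=1  [9,10]=2
  size 3 → [6,8,10]=1  [7,9,10]=3  [8,9,10]=3
  size 4 → [6,8,9,10]=4  [7,8,9,10]=6
  size 5 → [5,7,8,9,10]=6  [6,7,8,9,10]=10
  size 6 → [5,6,7,8,9,10]=16
  size 7 → [4,5,6,7,8,9,10]=16
  size 8 → [3,4,5,6,7,8,9,10]=16
  size 9 → [2,3,4,5,6,7,8,9,10]=16
  first=0(d) contributes 16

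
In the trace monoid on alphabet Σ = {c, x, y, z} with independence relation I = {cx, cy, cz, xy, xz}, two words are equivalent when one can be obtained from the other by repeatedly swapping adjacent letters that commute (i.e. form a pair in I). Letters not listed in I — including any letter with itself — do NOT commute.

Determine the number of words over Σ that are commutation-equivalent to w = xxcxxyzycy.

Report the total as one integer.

piece 0:x — minimal
piece 1:x rests on {0:x}
piece 2:c — minimal
piece 3:x rests on {1:x}
piece 4:x rests on {3:x}
piece 5:y — minimal
piece 6:z rests on {5:y}
piece 7:y rests on {6:z}
piece 8:c rests on {2:c}
piece 9:y rests on {7:y}
minimal pieces: {0:x, 2:c, 5:y}
ways to finish when only these pieces remain (= sum over removing one remaining piece with nothing left below it):
  1 left: {4}→1  {8}→1  {9}→1
  2 left: {2,8}→1  {3,4}→1  {4,8}→2  {4,9}→2  {7,9}→1  {8,9}→2
  3 left: {1,3,4}→1  {2,4,8}→3  {2,8,9}→3  {3,4,8}→3  {3,4,9}→3  {4,7,9}→3  {4,8,9}→6  {6,7,9}→1  {7,8,9}→3
  4 left: {0,1,3,4}→1  {1,3,4,8}→4  {1,3,4,9}→4  {2,3,4,8}→6  {2,4,8,9}→12  {2,7,8,9}→6  {3,4,7,9}→6  {3,4,8,9}→12  {4,6,7,9}→4  {4,7,8,9}→12  {5,6,7,9}→1  {6,7,8,9}→4
  5 left: {0,1,3,4,8}→5  {0,1,3,4,9}→5  {1,2,3,4,8}→10  {1,3,4,7,9}→10  {1,3,4,8,9}→20  {2,3,4,8,9}→30  {2,4,7,8,9}→30  {2,6,7,8,9}→10  {3,4,6,7,9}→10  {3,4,7,8,9}→30  {4,5,6,7,9}→5  {4,6,7,8,9}→20  {5,6,7,8,9}→5
  6 left: {0,1,2,3,4,8}→15  {0,1,3,4,7,9}→15  {0,1,3,4,8,9}→30  {1,2,3,4,8,9}→60  {1,3,4,6,7,9}→20  {1,3,4,7,8,9}→60  {2,3,4,7,8,9}→90  {2,4,6,7,8,9}→60  {2,5,6,7,8,9}→15  {3,4,5,6,7,9}→15  {3,4,6,7,8,9}→60  {4,5,6,7,8,9}→30
  7 left: {0,1,2,3,4,8,9}→105  {0,1,3,4,6,7,9}→35  {0,1,3,4,7,8,9}→105  {1,2,3,4,7,8,9}→210  {1,3,4,5,6,7,9}→35  {1,3,4,6,7,8,9}→140  {2,3,4,6,7,8,9}→210  {2,4,5,6,7,8,9}→105  {3,4,5,6,7,8,9}→105
  8 left: {0,1,2,3,4,7,8,9}→420  {0,1,3,4,5,6,7,9}→70  {0,1,3,4,6,7,8,9}→280  {1,2,3,4,6,7,8,9}→560  {1,3,4,5,6,7,8,9}→280  {2,3,4,5,6,7,8,9}→420
  placing 0:x first → 1260 extensions
  placing 2:c first → 630 extensions
  placing 5:y first → 1260 extensions
total linear extensions = 3150

3150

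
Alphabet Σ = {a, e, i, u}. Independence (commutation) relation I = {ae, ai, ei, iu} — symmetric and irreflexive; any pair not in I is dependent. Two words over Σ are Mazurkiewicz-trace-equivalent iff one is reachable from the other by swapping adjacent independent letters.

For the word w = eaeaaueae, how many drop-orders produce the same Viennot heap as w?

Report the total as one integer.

#0=e has no predecessor
#1=a has no predecessor
#2=e depends on [0:e]
#3=a depends on [1:a]
#4=a depends on [3:a]
#5=u depends on [2:e, 4:a]
#6=e depends on [5:u]
#7=a depends on [5:u]
#8=e depends on [6:e]
sources: [0:e, 1:a]
N(rest) = Σ N(rest − s) over sources s of rest; N(one piece) = 1:
  size 1 → [7]=1  [8]=1
  size 2 → [6,8]=1  [7,8]=2
  size 3 → [6,7,8]=3
  size 4 → [5,6,7,8]=3
  size 5 → [2,5,6,7,8]=3  [4,5,6,7,8]=3
  size 6 → [0,2,5,6,7,8]=3  [2,4,5,6,7,8]=6  [3,4,5,6,7,8]=3
  size 7 → [0,2,4,5,6,7,8]=9  [1,3,4,5,6,7,8]=3  [2,3,4,5,6,7,8]=9
  first=0(e) contributes 12
  first=1(a) contributes 18
|[w]| = 30

30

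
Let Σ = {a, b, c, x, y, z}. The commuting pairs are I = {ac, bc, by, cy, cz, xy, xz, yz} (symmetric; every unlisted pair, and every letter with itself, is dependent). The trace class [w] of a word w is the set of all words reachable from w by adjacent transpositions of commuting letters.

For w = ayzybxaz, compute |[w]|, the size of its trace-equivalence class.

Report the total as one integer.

10

0(a) covers ∅
1(y) covers 0:a
2(z) covers 0:a
3(y) covers 1:y
4(b) covers 2:z
5(x) covers 4:b
6(a) covers 3:y, 5:x
7(z) covers 6:a
floor of heap: 0:a
completions by unplaced set U, small U first (add the entries for U minus each lowest piece of U):
  |U|=1: {7}:1
  |U|=2: {6,7}:1
  |U|=3: {3,6,7}:1  {5,6,7}:1
  |U|=4: {1,3,6,7}:1  {3,5,6,7}:2  {4,5,6,7}:1
  |U|=5: {1,3,5,6,7}:3  {2,4,5,6,7}:1  {3,4,5,6,7}:3
  |U|=6: {1,3,4,5,6,7}:6  {2,3,4,5,6,7}:4
  start at 0(a): 10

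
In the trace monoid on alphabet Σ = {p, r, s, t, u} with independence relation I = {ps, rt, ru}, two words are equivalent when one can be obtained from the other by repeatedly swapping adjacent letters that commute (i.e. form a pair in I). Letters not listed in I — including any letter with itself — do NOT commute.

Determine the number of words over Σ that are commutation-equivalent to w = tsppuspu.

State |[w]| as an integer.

drop 0:t onto floor
drop 1:s onto {0:t}
drop 2:p onto {0:t}
drop 3:p onto {2:p}
drop 4:u onto {1:s, 3:p}
drop 5:s onto {4:u}
drop 6:p onto {4:u}
drop 7:u onto {5:s, 6:p}
ground layer = {0:t}
drop-orders for the pieces not yet dropped (sum over which currently-grounded one goes next):
  1 to go: {7} 1
  2 to go: {5,7} 1  {6,7} 1
  3 to go: {5,6,7} 2
  4 to go: {4,5,6,7} 2
  5 to go: {1,4,5,6,7} 2  {3,4,5,6,7} 2
  6 to go: {1,3,4,5,6,7} 4  {2,3,4,5,6,7} 2
  if 0:t drops first: 6 orders

6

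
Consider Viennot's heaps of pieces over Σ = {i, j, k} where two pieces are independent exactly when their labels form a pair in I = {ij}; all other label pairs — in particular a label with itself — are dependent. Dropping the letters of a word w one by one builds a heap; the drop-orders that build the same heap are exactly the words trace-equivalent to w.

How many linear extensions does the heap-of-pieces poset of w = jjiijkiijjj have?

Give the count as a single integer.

100

0(j) covers ∅
1(j) covers 0:j
2(i) covers ∅
3(i) covers 2:i
4(j) covers 1:j
5(k) covers 3:i, 4:j
6(i) covers 5:k
7(i) covers 6:i
8(j) covers 5:k
9(j) covers 8:j
10(j) covers 9:j
floor of heap: 0:j, 2:i
completions by unplaced set U, small U first (add the entries for U minus each lowest piece of U):
  |U|=1: {7}:1  {10}:1
  |U|=2: {6,7}:1  {7,10}:2  {9,10}:1
  |U|=3: {6,7,10}:3  {7,9,10}:3  {8,9,10}:1
  |U|=4: {6,7,9,10}:6  {7,8,9,10}:4
  |U|=5: {6,7,8,9,10}:10
  |U|=6: {5,6,7,8,9,10}:10
  |U|=7: {3,5,6,7,8,9,10}:10  {4,5,6,7,8,9,10}:10
  |U|=8: {1,4,5,6,7,8,9,10}:10  {2,3,5,6,7,8,9,10}:10  {3,4,5,6,7,8,9,10}:20
  |U|=9: {0,1,4,5,6,7,8,9,10}:10  {1,3,4,5,6,7,8,9,10}:30  {2,3,4,5,6,7,8,9,10}:30
  start at 0(j): 60
  start at 2(i): 40
sum over floor = 100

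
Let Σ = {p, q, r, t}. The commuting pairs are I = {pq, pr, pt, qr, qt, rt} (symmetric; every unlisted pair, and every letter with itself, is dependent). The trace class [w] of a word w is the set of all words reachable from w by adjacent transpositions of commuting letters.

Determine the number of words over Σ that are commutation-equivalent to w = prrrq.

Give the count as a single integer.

20

#0=p has no predecessor
#1=r has no predecessor
#2=r depends on [1:r]
#3=r depends on [2:r]
#4=q has no predecessor
sources: [0:p, 1:r, 4:q]
N(rest) = Σ N(rest − s) over sources s of rest; N(one piece) = 1:
  size 1 → [0]=1  [3]=1  [4]=1
  size 2 → [0,3]=2  [0,4]=2  [2,3]=1  [3,4]=2
  size 3 → [0,2,3]=3  [0,3,4]=6  [1,2,3]=1  [2,3,4]=3
  first=0(p) contributes 4
  first=1(r) contributes 12
  first=4(q) contributes 4
|[w]| = 20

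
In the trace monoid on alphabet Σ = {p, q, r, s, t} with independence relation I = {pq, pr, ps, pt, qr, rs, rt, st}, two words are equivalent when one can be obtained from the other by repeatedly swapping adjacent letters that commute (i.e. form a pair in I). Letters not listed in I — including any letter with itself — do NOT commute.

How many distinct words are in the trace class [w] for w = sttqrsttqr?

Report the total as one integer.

piece 0:s — minimal
piece 1:t — minimal
piece 2:t rests on {1:t}
piece 3:q rests on {0:s, 2:t}
piece 4:r — minimal
piece 5:s rests on {3:q}
piece 6:t rests on {3:q}
piece 7:t rests on {6:t}
piece 8:q rests on {5:s, 7:t}
piece 9:r rests on {4:r}
minimal pieces: {0:s, 1:t, 4:r}
ways to finish when only these pieces remain (= sum over removing one remaining piece with nothing left below it):
  1 left: {8}→1  {9}→1
  2 left: {4,9}→1  {5,8}→1  {7,8}→1  {8,9}→2
  3 left: {4,8,9}→3  {5,7,8}→2  {5,8,9}→3  {6,7,8}→1  {7,8,9}→3
  4 left: {4,5,8,9}→6  {4,7,8,9}→6  {5,6,7,8}→3  {5,7,8,9}→8  {6,7,8,9}→4
  5 left: {3,5,6,7,8}→3  {4,5,7,8,9}→20  {4,6,7,8,9}→10  {5,6,7,8,9}→15
  6 left: {0,3,5,6,7,8}→3  {2,3,5,6,7,8}→3  {3,5,6,7,8,9}→18  {4,5,6,7,8,9}→45
  7 left: {0,2,3,5,6,7,8}→6  {0,3,5,6,7,8,9}→21  {1,2,3,5,6,7,8}→3  {2,3,5,6,7,8,9}→21  {3,4,5,6,7,8,9}→63
  8 left: {0,1,2,3,5,6,7,8}→9  {0,2,3,5,6,7,8,9}→48  {0,3,4,5,6,7,8,9}→84  {1,2,3,5,6,7,8,9}→24  {2,3,4,5,6,7,8,9}→84
  placing 0:s first → 108 extensions
  placing 1:t first → 216 extensions
  placing 4:r first → 81 extensions
total linear extensions = 405

405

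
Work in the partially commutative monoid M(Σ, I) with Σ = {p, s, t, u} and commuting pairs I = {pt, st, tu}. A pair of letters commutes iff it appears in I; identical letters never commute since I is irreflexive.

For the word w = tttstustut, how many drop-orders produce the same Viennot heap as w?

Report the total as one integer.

210

0(t) covers ∅
1(t) covers 0:t
2(t) covers 1:t
3(s) covers ∅
4(t) covers 2:t
5(u) covers 3:s
6(s) covers 5:u
7(t) covers 4:t
8(u) covers 6:s
9(t) covers 7:t
floor of heap: 0:t, 3:s
completions by unplaced set U, small U first (add the entries for U minus each lowest piece of U):
  |U|=1: {8}:1  {9}:1
  |U|=2: {6,8}:1  {7,9}:1  {8,9}:2
  |U|=3: {4,7,9}:1  {5,6,8}:1  {6,8,9}:3  {7,8,9}:3
  |U|=4: {2,4,7,9}:1  {3,5,6,8}:1  {4,7,8,9}:4  {5,6,8,9}:4  {6,7,8,9}:6
  |U|=5: {1,2,4,7,9}:1  {2,4,7,8,9}:5  {3,5,6,8,9}:5  {4,6,7,8,9}:10  {5,6,7,8,9}:10
  |U|=6: {0,1,2,4,7,9}:1  {1,2,4,7,8,9}:6  {2,4,6,7,8,9}:15  {3,5,6,7,8,9}:15  {4,5,6,7,8,9}:20
  |U|=7: {0,1,2,4,7,8,9}:7  {1,2,4,6,7,8,9}:21  {2,4,5,6,7,8,9}:35  {3,4,5,6,7,8,9}:35
  |U|=8: {0,1,2,4,6,7,8,9}:28  {1,2,4,5,6,7,8,9}:56  {2,3,4,5,6,7,8,9}:70
  start at 0(t): 126
  start at 3(s): 84
sum over floor = 210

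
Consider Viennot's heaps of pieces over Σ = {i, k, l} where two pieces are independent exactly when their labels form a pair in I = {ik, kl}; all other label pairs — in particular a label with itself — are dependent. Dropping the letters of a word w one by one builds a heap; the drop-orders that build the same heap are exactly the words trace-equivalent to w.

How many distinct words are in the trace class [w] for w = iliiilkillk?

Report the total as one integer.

0(i) covers ∅
1(l) covers 0:i
2(i) covers 1:l
3(i) covers 2:i
4(i) covers 3:i
5(l) covers 4:i
6(k) covers ∅
7(i) covers 5:l
8(l) covers 7:i
9(l) covers 8:l
10(k) covers 6:k
floor of heap: 0:i, 6:k
completions by unplaced set U, small U first (add the entries for U minus each lowest piece of U):
  |U|=1: {9}:1  {10}:1
  |U|=2: {6,10}:1  {8,9}:1  {9,10}:2
  |U|=3: {6,9,10}:3  {7,8,9}:1  {8,9,10}:3
  |U|=4: {5,7,8,9}:1  {6,8,9,10}:6  {7,8,9,10}:4
  |U|=5: {4,5,7,8,9}:1  {5,7,8,9,10}:5  {6,7,8,9,10}:10
  |U|=6: {3,4,5,7,8,9}:1  {4,5,7,8,9,10}:6  {5,6,7,8,9,10}:15
  |U|=7: {2,3,4,5,7,8,9}:1  {3,4,5,7,8,9,10}:7  {4,5,6,7,8,9,10}:21
  |U|=8: {1,2,3,4,5,7,8,9}:1  {2,3,4,5,7,8,9,10}:8  {3,4,5,6,7,8,9,10}:28
  |U|=9: {0,1,2,3,4,5,7,8,9}:1  {1,2,3,4,5,7,8,9,10}:9  {2,3,4,5,6,7,8,9,10}:36
  start at 0(i): 45
  start at 6(k): 10
sum over floor = 55

55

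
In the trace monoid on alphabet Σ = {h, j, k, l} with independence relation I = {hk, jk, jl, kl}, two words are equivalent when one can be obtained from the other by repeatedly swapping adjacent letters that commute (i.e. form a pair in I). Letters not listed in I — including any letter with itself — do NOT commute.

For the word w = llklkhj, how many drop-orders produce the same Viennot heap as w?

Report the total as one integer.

21

piece 0:l — minimal
piece 1:l rests on {0:l}
piece 2:k — minimal
piece 3:l rests on {1:l}
piece 4:k rests on {2:k}
piece 5:h rests on {3:l}
piece 6:j rests on {5:h}
minimal pieces: {0:l, 2:k}
ways to finish when only these pieces remain (= sum over removing one remaining piece with nothing left below it):
  1 left: {4}→1  {6}→1
  2 left: {2,4}→1  {4,6}→2  {5,6}→1
  3 left: {2,4,6}→3  {3,5,6}→1  {4,5,6}→3
  4 left: {1,3,5,6}→1  {2,4,5,6}→6  {3,4,5,6}→4
  5 left: {0,1,3,5,6}→1  {1,3,4,5,6}→5  {2,3,4,5,6}→10
  placing 0:l first → 15 extensions
  placing 2:k first → 6 extensions
total linear extensions = 21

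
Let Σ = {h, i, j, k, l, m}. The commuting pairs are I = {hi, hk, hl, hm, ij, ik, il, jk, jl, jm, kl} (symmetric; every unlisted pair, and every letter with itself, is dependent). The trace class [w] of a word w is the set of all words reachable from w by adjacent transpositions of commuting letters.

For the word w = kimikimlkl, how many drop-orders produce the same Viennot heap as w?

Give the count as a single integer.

drop 0:k onto floor
drop 1:i onto floor
drop 2:m onto {0:k, 1:i}
drop 3:i onto {2:m}
drop 4:k onto {2:m}
drop 5:i onto {3:i}
drop 6:m onto {4:k, 5:i}
drop 7:l onto {6:m}
drop 8:k onto {6:m}
drop 9:l onto {7:l}
ground layer = {0:k, 1:i}
drop-orders for the pieces not yet dropped (sum over which currently-grounded one goes next):
  1 to go: {8} 1  {9} 1
  2 to go: {7,9} 1  {8,9} 2
  3 to go: {7,8,9} 3
  4 to go: {6,7,8,9} 3
  5 to go: {4,6,7,8,9} 3  {5,6,7,8,9} 3
  6 to go: {3,5,6,7,8,9} 3  {4,5,6,7,8,9} 6
  7 to go: {3,4,5,6,7,8,9} 9
  8 to go: {2,3,4,5,6,7,8,9} 9
  if 0:k drops first: 9 orders
  if 1:i drops first: 9 orders
heap linearizations: 18

18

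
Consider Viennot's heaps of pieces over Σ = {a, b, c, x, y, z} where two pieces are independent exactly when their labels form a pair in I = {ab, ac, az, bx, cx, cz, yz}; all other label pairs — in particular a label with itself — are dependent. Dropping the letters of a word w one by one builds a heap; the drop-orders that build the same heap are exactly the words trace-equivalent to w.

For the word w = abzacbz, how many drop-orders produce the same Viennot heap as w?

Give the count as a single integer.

42

drop 0:a onto floor
drop 1:b onto floor
drop 2:z onto {1:b}
drop 3:a onto {0:a}
drop 4:c onto {1:b}
drop 5:b onto {2:z, 4:c}
drop 6:z onto {5:b}
ground layer = {0:a, 1:b}
drop-orders for the pieces not yet dropped (sum over which currently-grounded one goes next):
  1 to go: {3} 1  {6} 1
  2 to go: {0,3} 1  {3,6} 2  {5,6} 1
  3 to go: {0,3,6} 3  {2,5,6} 1  {3,5,6} 3  {4,5,6} 1
  4 to go: {0,3,5,6} 6  {2,3,5,6} 4  {2,4,5,6} 2  {3,4,5,6} 4
  5 to go: {0,2,3,5,6} 10  {0,3,4,5,6} 10  {1,2,4,5,6} 2  {2,3,4,5,6} 10
  if 0:a drops first: 12 orders
  if 1:b drops first: 30 orders
heap linearizations: 42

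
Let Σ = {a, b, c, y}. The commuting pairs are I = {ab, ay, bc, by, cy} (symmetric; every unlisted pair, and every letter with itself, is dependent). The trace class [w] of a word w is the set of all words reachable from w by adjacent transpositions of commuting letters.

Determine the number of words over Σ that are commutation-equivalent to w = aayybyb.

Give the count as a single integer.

210

piece 0:a — minimal
piece 1:a rests on {0:a}
piece 2:y — minimal
piece 3:y rests on {2:y}
piece 4:b — minimal
piece 5:y rests on {3:y}
piece 6:b rests on {4:b}
minimal pieces: {0:a, 2:y, 4:b}
ways to finish when only these pieces remain (= sum over removing one remaining piece with nothing left below it):
  1 left: {1}→1  {5}→1  {6}→1
  2 left: {0,1}→1  {1,5}→2  {1,6}→2  {3,5}→1  {4,6}→1  {5,6}→2
  3 left: {0,1,5}→3  {0,1,6}→3  {1,3,5}→3  {1,4,6}→3  {1,5,6}→6  {2,3,5}→1  {3,5,6}→3  {4,5,6}→3
  4 left: {0,1,3,5}→6  {0,1,4,6}→6  {0,1,5,6}→12  {1,2,3,5}→4  {1,3,5,6}→12  {1,4,5,6}→12  {2,3,5,6}→4  {3,4,5,6}→6
  5 left: {0,1,2,3,5}→10  {0,1,3,5,6}→30  {0,1,4,5,6}→30  {1,2,3,5,6}→20  {1,3,4,5,6}→30  {2,3,4,5,6}→10
  placing 0:a first → 60 extensions
  placing 2:y first → 90 extensions
  placing 4:b first → 60 extensions
total linear extensions = 210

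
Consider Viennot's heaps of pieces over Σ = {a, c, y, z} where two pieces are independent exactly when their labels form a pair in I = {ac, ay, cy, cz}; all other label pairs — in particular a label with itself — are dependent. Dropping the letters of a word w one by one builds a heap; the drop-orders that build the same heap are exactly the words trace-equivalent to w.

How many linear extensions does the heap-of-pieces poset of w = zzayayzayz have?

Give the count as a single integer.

drop 0:z onto floor
drop 1:z onto {0:z}
drop 2:a onto {1:z}
drop 3:y onto {1:z}
drop 4:a onto {2:a}
drop 5:y onto {3:y}
drop 6:z onto {4:a, 5:y}
drop 7:a onto {6:z}
drop 8:y onto {6:z}
drop 9:z onto {7:a, 8:y}
ground layer = {0:z}
drop-orders for the pieces not yet dropped (sum over which currently-grounded one goes next):
  1 to go: {9} 1
  2 to go: {7,9} 1  {8,9} 1
  3 to go: {7,8,9} 2
  4 to go: {6,7,8,9} 2
  5 to go: {4,6,7,8,9} 2  {5,6,7,8,9} 2
  6 to go: {2,4,6,7,8,9} 2  {3,5,6,7,8,9} 2  {4,5,6,7,8,9} 4
  7 to go: {2,4,5,6,7,8,9} 6  {3,4,5,6,7,8,9} 6
  8 to go: {2,3,4,5,6,7,8,9} 12
  if 0:z drops first: 12 orders

12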